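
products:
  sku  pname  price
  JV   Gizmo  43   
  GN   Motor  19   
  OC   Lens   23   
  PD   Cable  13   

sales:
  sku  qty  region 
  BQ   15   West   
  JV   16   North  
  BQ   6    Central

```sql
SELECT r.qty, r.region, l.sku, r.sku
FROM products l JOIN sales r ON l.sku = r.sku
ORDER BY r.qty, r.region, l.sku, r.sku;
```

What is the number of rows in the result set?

1

INNER JOIN keeps only pairs where the ON condition holds.
Matching on l.sku = r.sku.
- sku=JV: 1 matching r row(s), so 1 row(s) emitted.
- sku=GN: no matching r row, dropped.
- sku=OC: no matching r row, dropped.
- sku=PD: no matching r row, dropped.
Total: 1 rows.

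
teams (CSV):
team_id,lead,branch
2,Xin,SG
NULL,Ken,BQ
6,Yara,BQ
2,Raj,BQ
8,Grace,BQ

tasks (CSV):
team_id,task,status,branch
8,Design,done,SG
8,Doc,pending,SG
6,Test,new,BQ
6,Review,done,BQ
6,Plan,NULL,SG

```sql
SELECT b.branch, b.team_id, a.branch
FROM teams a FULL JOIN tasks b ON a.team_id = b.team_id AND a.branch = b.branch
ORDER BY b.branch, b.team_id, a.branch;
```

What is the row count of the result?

FULL OUTER JOIN keeps every row from both sides; unmatched rows get NULL for the other side's columns.
Matching on a.team_id = b.team_id AND a.branch = b.branch. A NULL in a compared column never satisfies the condition.
Matched pairs: 2; unmatched a rows kept: 4; unmatched b rows kept: 3.
Total: 2 matched + 7 padded = 9 rows.

9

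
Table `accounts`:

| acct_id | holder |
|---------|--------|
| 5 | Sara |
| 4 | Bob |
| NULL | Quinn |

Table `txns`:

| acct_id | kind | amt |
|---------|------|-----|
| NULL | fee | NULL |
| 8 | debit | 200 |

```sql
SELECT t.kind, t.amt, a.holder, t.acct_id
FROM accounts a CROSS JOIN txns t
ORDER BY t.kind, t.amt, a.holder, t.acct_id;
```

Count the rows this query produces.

6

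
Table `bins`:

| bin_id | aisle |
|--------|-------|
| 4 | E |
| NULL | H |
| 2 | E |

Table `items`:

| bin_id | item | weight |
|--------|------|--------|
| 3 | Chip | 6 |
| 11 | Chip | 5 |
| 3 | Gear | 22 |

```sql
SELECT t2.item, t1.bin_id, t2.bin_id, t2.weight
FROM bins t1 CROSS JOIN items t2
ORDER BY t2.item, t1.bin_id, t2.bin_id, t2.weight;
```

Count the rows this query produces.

9

CROSS JOIN pairs every row of `bins` with every row of `items`: 3 × 3 = 9 rows.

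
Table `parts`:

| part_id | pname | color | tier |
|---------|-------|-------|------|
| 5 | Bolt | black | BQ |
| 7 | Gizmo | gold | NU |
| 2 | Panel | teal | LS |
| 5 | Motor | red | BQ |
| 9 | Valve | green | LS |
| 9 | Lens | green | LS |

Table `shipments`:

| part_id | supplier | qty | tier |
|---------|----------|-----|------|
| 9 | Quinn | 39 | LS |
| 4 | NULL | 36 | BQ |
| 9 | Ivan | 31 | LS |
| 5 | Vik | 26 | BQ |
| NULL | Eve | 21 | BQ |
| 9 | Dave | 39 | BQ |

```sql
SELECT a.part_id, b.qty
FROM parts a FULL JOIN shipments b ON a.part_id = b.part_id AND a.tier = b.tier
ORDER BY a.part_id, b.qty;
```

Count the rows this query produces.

11

FULL OUTER JOIN keeps every row from both sides; unmatched rows get NULL for the other side's columns.
Matching on a.part_id = b.part_id AND a.tier = b.tier. A NULL in a compared column never satisfies the condition.
Matched pairs: 6; unmatched a rows kept: 2; unmatched b rows kept: 3.
Total: 6 matched + 5 padded = 11 rows.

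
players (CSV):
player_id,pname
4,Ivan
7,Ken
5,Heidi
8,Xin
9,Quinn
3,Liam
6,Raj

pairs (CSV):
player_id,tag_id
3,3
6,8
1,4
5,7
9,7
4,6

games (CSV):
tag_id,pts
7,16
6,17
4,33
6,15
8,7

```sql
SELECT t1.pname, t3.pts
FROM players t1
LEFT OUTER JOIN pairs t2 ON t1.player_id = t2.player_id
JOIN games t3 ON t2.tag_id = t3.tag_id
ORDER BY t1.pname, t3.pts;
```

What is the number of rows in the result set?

5

Evaluate left to right. First `players t1 LEFT JOIN pairs t2` on player_id: 7 row(s).
Then INNER JOIN `games t3` on tag_id: keep only rows whose t2.tag_id appears in t3.
Result: 5 row(s).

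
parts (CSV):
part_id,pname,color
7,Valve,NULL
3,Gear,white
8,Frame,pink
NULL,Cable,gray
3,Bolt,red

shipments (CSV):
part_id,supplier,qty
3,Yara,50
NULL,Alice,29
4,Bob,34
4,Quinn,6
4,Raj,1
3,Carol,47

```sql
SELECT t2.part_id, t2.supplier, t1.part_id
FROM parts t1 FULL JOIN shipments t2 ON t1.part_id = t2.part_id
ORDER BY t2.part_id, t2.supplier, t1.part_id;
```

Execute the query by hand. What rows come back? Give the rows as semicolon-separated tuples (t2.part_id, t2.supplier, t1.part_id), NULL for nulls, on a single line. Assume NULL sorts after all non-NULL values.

(3, Carol, 3); (3, Carol, 3); (3, Yara, 3); (3, Yara, 3); (4, Bob, NULL); (4, Quinn, NULL); (4, Raj, NULL); (NULL, Alice, NULL); (NULL, NULL, 7); (NULL, NULL, 8); (NULL, NULL, NULL)

FULL OUTER JOIN keeps every row from both sides; unmatched rows get NULL for the other side's columns.
Matching on t1.part_id = t2.part_id. A NULL in a compared column never satisfies the condition.
- part_id=7: no t2 row matches, row kept with t2 columns NULL.
- part_id=3: 2 matching t2 row(s), so 2 row(s) emitted.
- part_id=8: no t2 row matches, row kept with t2 columns NULL.
- part_id=NULL: no t2 row matches, row kept with t2 columns NULL.
- part_id=3: 2 matching t2 row(s), so 2 row(s) emitted.
- 4 t2 row(s) had no t1 match → kept, t1 columns NULL.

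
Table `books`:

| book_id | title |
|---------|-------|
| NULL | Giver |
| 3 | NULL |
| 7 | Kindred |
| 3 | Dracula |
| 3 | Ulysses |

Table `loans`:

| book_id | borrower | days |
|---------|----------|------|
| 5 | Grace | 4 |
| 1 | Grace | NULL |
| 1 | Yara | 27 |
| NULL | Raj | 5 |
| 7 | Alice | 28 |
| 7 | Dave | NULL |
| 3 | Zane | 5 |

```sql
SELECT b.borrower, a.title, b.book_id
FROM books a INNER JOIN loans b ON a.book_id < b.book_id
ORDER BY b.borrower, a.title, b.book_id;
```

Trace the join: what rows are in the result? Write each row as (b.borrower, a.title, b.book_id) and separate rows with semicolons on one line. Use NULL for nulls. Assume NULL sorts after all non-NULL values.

(Alice, Dracula, 7); (Alice, Ulysses, 7); (Alice, NULL, 7); (Dave, Dracula, 7); (Dave, Ulysses, 7); (Dave, NULL, 7); (Grace, Dracula, 5); (Grace, Ulysses, 5); (Grace, NULL, 5)

INNER JOIN keeps only pairs where the ON condition holds.
Matching on a.book_id < b.book_id. A NULL in a compared column never satisfies the condition.
Matched pairs: 9.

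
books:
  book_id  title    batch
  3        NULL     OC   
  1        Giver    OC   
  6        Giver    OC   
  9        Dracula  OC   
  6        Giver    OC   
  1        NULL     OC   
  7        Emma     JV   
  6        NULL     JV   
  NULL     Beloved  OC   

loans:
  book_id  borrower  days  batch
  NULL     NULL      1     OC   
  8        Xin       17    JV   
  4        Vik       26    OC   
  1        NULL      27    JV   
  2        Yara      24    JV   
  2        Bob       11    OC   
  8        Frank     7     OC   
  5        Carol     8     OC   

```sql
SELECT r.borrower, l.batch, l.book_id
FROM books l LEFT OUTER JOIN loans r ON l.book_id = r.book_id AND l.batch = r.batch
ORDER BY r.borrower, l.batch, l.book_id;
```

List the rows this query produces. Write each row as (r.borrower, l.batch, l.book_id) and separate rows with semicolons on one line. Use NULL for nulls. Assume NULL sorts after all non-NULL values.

(NULL, JV, 6); (NULL, JV, 7); (NULL, OC, 1); (NULL, OC, 1); (NULL, OC, 3); (NULL, OC, 6); (NULL, OC, 6); (NULL, OC, 9); (NULL, OC, NULL)

LEFT JOIN keeps every row from `books`; unmatched rows get NULL for `loans`'s columns.
Matching on l.book_id = r.book_id AND l.batch = r.batch. A NULL in a compared column never satisfies the condition.
- l row (book_id=3, batch=OC): no match → kept, r columns NULL.
- l row (book_id=1, batch=OC): no match → kept, r columns NULL.
- l row (book_id=6, batch=OC): no match → kept, r columns NULL.
- l row (book_id=9, batch=OC): no match → kept, r columns NULL.
- l row (book_id=6, batch=OC): no match → kept, r columns NULL.
- l row (book_id=1, batch=OC): no match → kept, r columns NULL.
- l row (book_id=7, batch=JV): no match → kept, r columns NULL.
- l row (book_id=6, batch=JV): no match → kept, r columns NULL.
- l row (book_id=NULL, batch=OC): no match → kept, r columns NULL.
After projecting and ordering:
r.borrower | l.batch | l.book_id
NULL | JV | 6
NULL | JV | 7
NULL | OC | 1
NULL | OC | 1
NULL | OC | 3
NULL | OC | 6
NULL | OC | 6
NULL | OC | 9
NULL | OC | NULL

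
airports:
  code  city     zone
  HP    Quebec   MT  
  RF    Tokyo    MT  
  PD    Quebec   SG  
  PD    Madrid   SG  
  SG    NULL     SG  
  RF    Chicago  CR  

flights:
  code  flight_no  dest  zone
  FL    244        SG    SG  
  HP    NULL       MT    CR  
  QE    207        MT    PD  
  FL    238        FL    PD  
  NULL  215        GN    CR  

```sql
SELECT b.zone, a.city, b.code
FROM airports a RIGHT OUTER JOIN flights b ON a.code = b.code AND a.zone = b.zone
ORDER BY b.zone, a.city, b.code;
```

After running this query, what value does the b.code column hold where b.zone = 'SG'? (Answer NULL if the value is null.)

RIGHT JOIN keeps every row from `flights`; unmatched rows get NULL for `airports`'s columns.
Matching on a.code = b.code AND a.zone = b.zone. A NULL in a compared column never satisfies the condition.
- a[0] code=HP, zone=MT → no match.
- a[1] code=RF, zone=MT → no match.
- a[2] code=PD, zone=SG → no match.
- a[3] code=PD, zone=SG → no match.
- a[4] code=SG, zone=SG → no match.
- a[5] code=RF, zone=CR → no match.
- 5 b row(s) had no a match → kept, a columns NULL.

FL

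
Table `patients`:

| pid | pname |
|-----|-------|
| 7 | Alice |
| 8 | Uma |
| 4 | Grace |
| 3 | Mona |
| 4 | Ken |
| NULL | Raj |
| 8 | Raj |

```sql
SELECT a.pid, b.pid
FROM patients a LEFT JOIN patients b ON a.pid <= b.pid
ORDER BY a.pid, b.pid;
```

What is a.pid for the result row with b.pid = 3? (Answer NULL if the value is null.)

3

LEFT JOIN keeps every row from `patients a`; unmatched rows get NULL for `patients b`'s columns.
Matching on a.pid <= b.pid. A NULL in a compared column never satisfies the condition.
Matched pairs: 23; unmatched a rows kept: 1.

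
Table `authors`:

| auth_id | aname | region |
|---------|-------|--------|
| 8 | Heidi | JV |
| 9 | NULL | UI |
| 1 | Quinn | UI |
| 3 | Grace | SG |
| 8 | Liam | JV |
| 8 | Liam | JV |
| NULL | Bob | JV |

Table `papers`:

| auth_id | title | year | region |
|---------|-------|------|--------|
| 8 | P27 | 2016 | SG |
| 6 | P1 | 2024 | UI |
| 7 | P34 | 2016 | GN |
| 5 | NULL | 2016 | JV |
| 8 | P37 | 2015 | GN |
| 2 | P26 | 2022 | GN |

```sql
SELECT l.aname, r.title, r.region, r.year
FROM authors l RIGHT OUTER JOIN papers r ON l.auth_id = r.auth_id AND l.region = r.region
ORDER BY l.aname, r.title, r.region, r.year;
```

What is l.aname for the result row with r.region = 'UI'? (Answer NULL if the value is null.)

RIGHT JOIN keeps every row from `papers`; unmatched rows get NULL for `authors`'s columns.
Matching on l.auth_id = r.auth_id AND l.region = r.region. A NULL in a compared column never satisfies the condition.
- auth_id=8, region=JV: no matching r row.
- auth_id=9, region=UI: no matching r row.
- auth_id=1, region=UI: no matching r row.
- auth_id=3, region=SG: no matching r row.
- auth_id=8, region=JV: no matching r row.
- auth_id=8, region=JV: no matching r row.
- auth_id=NULL, region=JV: no matching r row.
- 6 r row(s) had no l match → kept, l columns NULL.

NULL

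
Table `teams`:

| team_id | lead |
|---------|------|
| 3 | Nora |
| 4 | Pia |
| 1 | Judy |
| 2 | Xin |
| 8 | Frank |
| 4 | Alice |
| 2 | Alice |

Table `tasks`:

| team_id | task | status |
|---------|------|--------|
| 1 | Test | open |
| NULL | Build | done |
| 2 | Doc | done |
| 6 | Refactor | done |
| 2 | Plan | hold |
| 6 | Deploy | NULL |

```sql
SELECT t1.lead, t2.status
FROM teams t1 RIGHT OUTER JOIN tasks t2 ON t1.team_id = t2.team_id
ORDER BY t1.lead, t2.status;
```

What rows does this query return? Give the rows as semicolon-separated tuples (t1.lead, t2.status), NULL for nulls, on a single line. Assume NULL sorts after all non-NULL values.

RIGHT JOIN keeps every row from `tasks`; unmatched rows get NULL for `teams`'s columns.
Matching on t1.team_id = t2.team_id. A NULL in a compared column never satisfies the condition.
- t1 row (team_id=3): no match.
- t1 row (team_id=4): no match.
- t1 row (team_id=1): matches 1 t2 row(s) → 1 output row(s).
- t1 row (team_id=2): matches 2 t2 row(s) → 2 output row(s).
- t1 row (team_id=8): no match.
- t1 row (team_id=4): no match.
- t1 row (team_id=2): matches 2 t2 row(s) → 2 output row(s).
- plus 3 unmatched t2 row(s), each kept with NULL t1 columns.
After projecting and ordering:
t1.lead | t2.status
Alice | done
Alice | hold
Judy | open
Xin | done
Xin | hold
NULL | done
NULL | done
NULL | NULL

(Alice, done); (Alice, hold); (Judy, open); (Xin, done); (Xin, hold); (NULL, done); (NULL, done); (NULL, NULL)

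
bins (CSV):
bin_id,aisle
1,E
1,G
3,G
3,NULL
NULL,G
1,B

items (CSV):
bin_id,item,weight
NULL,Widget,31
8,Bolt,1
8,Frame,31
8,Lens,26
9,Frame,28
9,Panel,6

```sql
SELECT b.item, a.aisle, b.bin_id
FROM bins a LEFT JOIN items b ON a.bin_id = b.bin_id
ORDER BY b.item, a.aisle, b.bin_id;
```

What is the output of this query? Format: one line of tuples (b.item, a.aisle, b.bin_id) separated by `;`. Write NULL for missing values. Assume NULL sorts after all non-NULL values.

(NULL, B, NULL); (NULL, E, NULL); (NULL, G, NULL); (NULL, G, NULL); (NULL, G, NULL); (NULL, NULL, NULL)

LEFT JOIN keeps every row from `bins`; unmatched rows get NULL for `items`'s columns.
Matching on a.bin_id = b.bin_id. A NULL in a compared column never satisfies the condition.
- a[0] bin_id=1 → no match; kept with NULLs on the b side.
- a[1] bin_id=1 → no match; kept with NULLs on the b side.
- a[2] bin_id=3 → no match; kept with NULLs on the b side.
- a[3] bin_id=3 → no match; kept with NULLs on the b side.
- a[4] bin_id=NULL → no match; kept with NULLs on the b side.
- a[5] bin_id=1 → no match; kept with NULLs on the b side.
After projecting and ordering:
b.item | a.aisle | b.bin_id
NULL | B | NULL
NULL | E | NULL
NULL | G | NULL
NULL | G | NULL
NULL | G | NULL
NULL | NULL | NULL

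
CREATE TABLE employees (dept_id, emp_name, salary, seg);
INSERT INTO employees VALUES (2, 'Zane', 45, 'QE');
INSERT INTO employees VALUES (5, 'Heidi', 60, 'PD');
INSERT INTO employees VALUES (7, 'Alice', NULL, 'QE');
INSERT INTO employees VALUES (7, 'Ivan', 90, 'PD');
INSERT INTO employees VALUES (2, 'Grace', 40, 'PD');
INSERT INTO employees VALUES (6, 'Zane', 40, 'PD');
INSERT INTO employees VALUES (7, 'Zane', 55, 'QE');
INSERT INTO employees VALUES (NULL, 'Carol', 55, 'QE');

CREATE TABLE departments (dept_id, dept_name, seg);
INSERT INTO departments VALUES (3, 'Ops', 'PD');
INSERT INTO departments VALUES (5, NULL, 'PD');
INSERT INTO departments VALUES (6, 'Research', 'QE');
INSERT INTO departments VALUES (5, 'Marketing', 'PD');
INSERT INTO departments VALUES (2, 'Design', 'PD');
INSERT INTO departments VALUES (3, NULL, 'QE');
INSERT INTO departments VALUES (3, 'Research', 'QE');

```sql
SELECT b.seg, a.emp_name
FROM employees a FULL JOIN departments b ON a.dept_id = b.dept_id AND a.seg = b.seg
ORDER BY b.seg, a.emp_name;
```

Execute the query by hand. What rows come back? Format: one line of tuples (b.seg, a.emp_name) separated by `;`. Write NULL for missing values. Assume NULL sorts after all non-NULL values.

(PD, Grace); (PD, Heidi); (PD, Heidi); (PD, NULL); (QE, NULL); (QE, NULL); (QE, NULL); (NULL, Alice); (NULL, Carol); (NULL, Ivan); (NULL, Zane); (NULL, Zane); (NULL, Zane)

FULL OUTER JOIN keeps every row from both sides; unmatched rows get NULL for the other side's columns.
Matching on a.dept_id = b.dept_id AND a.seg = b.seg. A NULL in a compared column never satisfies the condition.
Matched pairs: 3; unmatched a rows kept: 6; unmatched b rows kept: 4.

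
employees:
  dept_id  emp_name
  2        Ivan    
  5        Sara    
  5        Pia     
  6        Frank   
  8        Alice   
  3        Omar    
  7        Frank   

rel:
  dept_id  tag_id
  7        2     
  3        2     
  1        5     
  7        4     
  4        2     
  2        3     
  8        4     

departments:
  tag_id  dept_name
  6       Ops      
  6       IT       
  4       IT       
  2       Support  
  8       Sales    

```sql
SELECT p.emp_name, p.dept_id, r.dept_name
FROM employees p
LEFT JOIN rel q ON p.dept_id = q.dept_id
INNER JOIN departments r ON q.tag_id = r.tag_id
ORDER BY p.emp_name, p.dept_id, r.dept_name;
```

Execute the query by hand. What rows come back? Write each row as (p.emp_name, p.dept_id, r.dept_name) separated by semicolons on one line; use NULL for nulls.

Step 1 — p LEFT JOIN q on dept_id → 8 row(s).
Then INNER JOIN `departments r` on tag_id: keep only rows whose q.tag_id appears in r.

(Alice, 8, IT); (Frank, 7, IT); (Frank, 7, Support); (Omar, 3, Support)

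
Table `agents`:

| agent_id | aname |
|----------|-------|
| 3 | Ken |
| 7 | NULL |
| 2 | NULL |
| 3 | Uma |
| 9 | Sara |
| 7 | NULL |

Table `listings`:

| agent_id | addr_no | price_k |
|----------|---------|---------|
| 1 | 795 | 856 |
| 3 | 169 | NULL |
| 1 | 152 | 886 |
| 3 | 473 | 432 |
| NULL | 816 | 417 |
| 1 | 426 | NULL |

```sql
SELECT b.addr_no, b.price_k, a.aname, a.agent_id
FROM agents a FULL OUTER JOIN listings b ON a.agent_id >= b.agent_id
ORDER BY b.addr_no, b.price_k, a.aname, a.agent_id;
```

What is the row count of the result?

29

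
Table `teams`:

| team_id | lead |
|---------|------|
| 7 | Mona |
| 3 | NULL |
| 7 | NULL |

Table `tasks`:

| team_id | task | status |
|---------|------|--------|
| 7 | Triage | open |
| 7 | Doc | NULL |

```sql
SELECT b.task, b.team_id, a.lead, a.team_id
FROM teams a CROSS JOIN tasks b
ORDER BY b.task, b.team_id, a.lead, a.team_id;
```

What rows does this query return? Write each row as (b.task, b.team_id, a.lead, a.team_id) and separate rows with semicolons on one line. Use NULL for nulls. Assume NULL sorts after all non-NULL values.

(Doc, 7, Mona, 7); (Doc, 7, NULL, 3); (Doc, 7, NULL, 7); (Triage, 7, Mona, 7); (Triage, 7, NULL, 3); (Triage, 7, NULL, 7)

CROSS JOIN pairs every row of `teams` with every row of `tasks`: 3 × 2 = 6 rows.
After projecting and ordering:
b.task | b.team_id | a.lead | a.team_id
Doc | 7 | Mona | 7
Doc | 7 | NULL | 3
Doc | 7 | NULL | 7
Triage | 7 | Mona | 7
Triage | 7 | NULL | 3
Triage | 7 | NULL | 7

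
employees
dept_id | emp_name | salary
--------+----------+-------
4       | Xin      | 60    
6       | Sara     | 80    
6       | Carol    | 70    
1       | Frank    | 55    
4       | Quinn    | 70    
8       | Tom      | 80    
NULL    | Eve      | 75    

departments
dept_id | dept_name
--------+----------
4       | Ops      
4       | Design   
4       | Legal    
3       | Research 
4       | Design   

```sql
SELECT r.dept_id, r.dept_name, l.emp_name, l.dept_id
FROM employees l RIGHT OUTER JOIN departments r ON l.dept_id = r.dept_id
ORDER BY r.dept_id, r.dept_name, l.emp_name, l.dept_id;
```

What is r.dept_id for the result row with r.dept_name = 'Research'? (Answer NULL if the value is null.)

3

RIGHT JOIN keeps every row from `departments`; unmatched rows get NULL for `employees`'s columns.
Matching on l.dept_id = r.dept_id. A NULL in a compared column never satisfies the condition.
- l (dept_id=4) pairs with 4 row(s) of r.
- l (dept_id=6) has no partner in r.
- l (dept_id=6) has no partner in r.
- l (dept_id=1) has no partner in r.
- l (dept_id=4) pairs with 4 row(s) of r.
- l (dept_id=8) has no partner in r.
- l (dept_id=NULL) has no partner in r.
- plus 1 unmatched r row(s), each kept with NULL l columns.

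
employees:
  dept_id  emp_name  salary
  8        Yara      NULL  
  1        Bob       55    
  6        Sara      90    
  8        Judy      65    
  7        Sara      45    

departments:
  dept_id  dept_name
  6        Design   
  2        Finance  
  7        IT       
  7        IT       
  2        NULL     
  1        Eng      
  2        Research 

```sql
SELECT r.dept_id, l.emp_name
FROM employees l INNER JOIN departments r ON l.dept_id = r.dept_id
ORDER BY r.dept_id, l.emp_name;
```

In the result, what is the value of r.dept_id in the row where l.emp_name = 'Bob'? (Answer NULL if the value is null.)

INNER JOIN keeps only pairs where the ON condition holds.
Matching on l.dept_id = r.dept_id.
Matched pairs: 4.

1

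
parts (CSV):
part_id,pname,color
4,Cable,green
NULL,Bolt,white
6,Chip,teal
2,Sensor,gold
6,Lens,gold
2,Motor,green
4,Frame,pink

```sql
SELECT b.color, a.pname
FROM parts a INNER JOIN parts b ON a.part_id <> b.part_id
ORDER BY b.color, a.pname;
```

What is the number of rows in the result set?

INNER JOIN keeps only pairs where the ON condition holds.
Matching on a.part_id <> b.part_id. A NULL in a compared column never satisfies the condition.
- a row (part_id=4): matches 4 b row(s) → 4 output row(s).
- a row (part_id=NULL): no match → dropped.
- a row (part_id=6): matches 4 b row(s) → 4 output row(s).
- a row (part_id=2): matches 4 b row(s) → 4 output row(s).
- a row (part_id=6): matches 4 b row(s) → 4 output row(s).
- a row (part_id=2): matches 4 b row(s) → 4 output row(s).
- a row (part_id=4): matches 4 b row(s) → 4 output row(s).
Total: 24 rows.

24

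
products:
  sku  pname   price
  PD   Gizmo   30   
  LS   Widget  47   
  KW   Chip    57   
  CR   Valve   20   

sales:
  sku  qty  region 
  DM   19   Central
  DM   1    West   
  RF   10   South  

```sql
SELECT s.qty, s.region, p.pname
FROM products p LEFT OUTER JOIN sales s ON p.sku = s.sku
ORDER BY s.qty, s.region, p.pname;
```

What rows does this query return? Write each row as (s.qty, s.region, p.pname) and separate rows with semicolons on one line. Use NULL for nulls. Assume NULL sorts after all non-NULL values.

LEFT JOIN keeps every row from `products`; unmatched rows get NULL for `sales`'s columns.
Matching on p.sku = s.sku.
Matched pairs: 0; unmatched p rows kept: 4.

(NULL, NULL, Chip); (NULL, NULL, Gizmo); (NULL, NULL, Valve); (NULL, NULL, Widget)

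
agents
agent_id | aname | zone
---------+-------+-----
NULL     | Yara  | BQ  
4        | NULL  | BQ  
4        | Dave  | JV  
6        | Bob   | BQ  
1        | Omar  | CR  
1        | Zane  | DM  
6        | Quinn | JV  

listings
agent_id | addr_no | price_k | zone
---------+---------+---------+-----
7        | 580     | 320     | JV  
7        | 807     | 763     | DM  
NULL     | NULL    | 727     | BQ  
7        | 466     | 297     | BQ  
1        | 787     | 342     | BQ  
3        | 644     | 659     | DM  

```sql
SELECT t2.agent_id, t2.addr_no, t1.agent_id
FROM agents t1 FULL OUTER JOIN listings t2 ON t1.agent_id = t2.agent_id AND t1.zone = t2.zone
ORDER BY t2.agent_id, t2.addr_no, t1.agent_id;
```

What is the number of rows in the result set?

13

FULL OUTER JOIN keeps every row from both sides; unmatched rows get NULL for the other side's columns.
Matching on t1.agent_id = t2.agent_id AND t1.zone = t2.zone. A NULL in a compared column never satisfies the condition.
Matched pairs: 0; unmatched t1 rows kept: 7; unmatched t2 rows kept: 6.
Total: 0 matched + 13 padded = 13 rows.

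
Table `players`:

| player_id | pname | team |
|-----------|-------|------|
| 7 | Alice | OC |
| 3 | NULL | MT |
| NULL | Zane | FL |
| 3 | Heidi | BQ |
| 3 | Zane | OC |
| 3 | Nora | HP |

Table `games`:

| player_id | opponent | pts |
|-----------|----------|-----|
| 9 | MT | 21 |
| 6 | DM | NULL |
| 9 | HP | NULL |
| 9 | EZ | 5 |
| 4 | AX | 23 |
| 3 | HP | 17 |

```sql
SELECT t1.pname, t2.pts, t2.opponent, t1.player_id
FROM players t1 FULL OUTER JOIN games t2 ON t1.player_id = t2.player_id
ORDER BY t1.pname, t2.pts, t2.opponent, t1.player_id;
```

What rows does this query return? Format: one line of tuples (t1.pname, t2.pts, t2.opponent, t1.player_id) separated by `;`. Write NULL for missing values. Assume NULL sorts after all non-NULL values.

FULL OUTER JOIN keeps every row from both sides; unmatched rows get NULL for the other side's columns.
Matching on t1.player_id = t2.player_id. A NULL in a compared column never satisfies the condition.
Matched pairs: 4; unmatched t1 rows kept: 2; unmatched t2 rows kept: 5.

(Alice, NULL, NULL, 7); (Heidi, 17, HP, 3); (Nora, 17, HP, 3); (Zane, 17, HP, 3); (Zane, NULL, NULL, NULL); (NULL, 5, EZ, NULL); (NULL, 17, HP, 3); (NULL, 21, MT, NULL); (NULL, 23, AX, NULL); (NULL, NULL, DM, NULL); (NULL, NULL, HP, NULL)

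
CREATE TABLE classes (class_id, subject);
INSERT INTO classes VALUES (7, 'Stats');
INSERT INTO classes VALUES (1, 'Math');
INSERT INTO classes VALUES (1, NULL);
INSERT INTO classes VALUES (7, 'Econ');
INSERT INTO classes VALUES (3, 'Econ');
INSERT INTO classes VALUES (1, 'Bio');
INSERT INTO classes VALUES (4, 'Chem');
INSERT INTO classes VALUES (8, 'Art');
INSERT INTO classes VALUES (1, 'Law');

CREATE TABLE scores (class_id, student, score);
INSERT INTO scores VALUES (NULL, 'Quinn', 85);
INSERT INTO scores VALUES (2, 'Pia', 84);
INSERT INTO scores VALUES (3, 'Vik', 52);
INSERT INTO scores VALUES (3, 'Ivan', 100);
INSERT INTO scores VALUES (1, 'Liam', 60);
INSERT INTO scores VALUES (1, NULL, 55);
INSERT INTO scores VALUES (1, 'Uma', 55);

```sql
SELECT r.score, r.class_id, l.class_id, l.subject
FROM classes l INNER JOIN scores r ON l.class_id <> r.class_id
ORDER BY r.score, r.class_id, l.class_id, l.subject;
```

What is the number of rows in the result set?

40

INNER JOIN keeps only pairs where the ON condition holds.
Matching on l.class_id <> r.class_id. A NULL in a compared column never satisfies the condition.
- l row (class_id=7): matches 6 r row(s) → 6 output row(s).
- l row (class_id=1): matches 3 r row(s) → 3 output row(s).
- l row (class_id=1): matches 3 r row(s) → 3 output row(s).
- l row (class_id=7): matches 6 r row(s) → 6 output row(s).
- l row (class_id=3): matches 4 r row(s) → 4 output row(s).
- l row (class_id=1): matches 3 r row(s) → 3 output row(s).
- l row (class_id=4): matches 6 r row(s) → 6 output row(s).
- l row (class_id=8): matches 6 r row(s) → 6 output row(s).
- l row (class_id=1): matches 3 r row(s) → 3 output row(s).
Total: 40 rows.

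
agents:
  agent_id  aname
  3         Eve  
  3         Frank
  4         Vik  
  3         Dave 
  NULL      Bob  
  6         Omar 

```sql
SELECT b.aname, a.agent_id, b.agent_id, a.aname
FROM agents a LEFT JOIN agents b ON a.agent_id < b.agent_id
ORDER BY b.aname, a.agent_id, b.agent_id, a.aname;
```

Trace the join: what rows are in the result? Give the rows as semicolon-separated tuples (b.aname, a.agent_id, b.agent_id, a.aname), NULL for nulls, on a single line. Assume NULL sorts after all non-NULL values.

LEFT JOIN keeps every row from `agents a`; unmatched rows get NULL for `agents b`'s columns.
Matching on a.agent_id < b.agent_id. A NULL in a compared column never satisfies the condition.
- a (agent_id=3) pairs with 2 row(s) of b.
- a (agent_id=3) pairs with 2 row(s) of b.
- a (agent_id=4) pairs with 1 row(s) of b.
- a (agent_id=3) pairs with 2 row(s) of b.
- a (agent_id=NULL) has no partner → padded with NULL.
- a (agent_id=6) has no partner → padded with NULL.
After projecting and ordering:
b.aname | a.agent_id | b.agent_id | a.aname
Omar | 3 | 6 | Dave
Omar | 3 | 6 | Eve
Omar | 3 | 6 | Frank
Omar | 4 | 6 | Vik
Vik | 3 | 4 | Dave
Vik | 3 | 4 | Eve
Vik | 3 | 4 | Frank
NULL | 6 | NULL | Omar
NULL | NULL | NULL | Bob

(Omar, 3, 6, Dave); (Omar, 3, 6, Eve); (Omar, 3, 6, Frank); (Omar, 4, 6, Vik); (Vik, 3, 4, Dave); (Vik, 3, 4, Eve); (Vik, 3, 4, Frank); (NULL, 6, NULL, Omar); (NULL, NULL, NULL, Bob)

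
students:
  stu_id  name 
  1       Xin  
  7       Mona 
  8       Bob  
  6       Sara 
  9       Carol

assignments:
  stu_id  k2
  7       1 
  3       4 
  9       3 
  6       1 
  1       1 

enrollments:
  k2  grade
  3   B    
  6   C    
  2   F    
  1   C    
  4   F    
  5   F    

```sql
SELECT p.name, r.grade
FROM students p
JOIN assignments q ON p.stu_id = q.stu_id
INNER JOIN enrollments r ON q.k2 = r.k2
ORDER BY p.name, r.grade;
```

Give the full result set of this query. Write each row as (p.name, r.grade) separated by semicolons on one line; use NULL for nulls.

Evaluate left to right. First `students p INNER JOIN assignments q` on stu_id: 4 row(s).
Then INNER JOIN `enrollments r` on k2: keep only rows whose q.k2 appears in r.

(Carol, B); (Mona, C); (Sara, C); (Xin, C)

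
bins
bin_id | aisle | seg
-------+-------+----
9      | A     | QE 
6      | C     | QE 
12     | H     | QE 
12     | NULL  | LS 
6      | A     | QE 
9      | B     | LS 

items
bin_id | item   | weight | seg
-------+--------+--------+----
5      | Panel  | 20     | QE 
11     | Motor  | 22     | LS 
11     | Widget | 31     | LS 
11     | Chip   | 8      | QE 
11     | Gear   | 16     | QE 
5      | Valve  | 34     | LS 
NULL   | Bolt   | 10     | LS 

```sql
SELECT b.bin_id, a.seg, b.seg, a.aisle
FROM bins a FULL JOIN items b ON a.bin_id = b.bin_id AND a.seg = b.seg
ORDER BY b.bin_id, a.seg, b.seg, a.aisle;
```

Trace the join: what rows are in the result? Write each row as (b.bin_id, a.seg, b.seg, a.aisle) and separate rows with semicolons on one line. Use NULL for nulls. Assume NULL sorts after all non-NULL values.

(5, NULL, LS, NULL); (5, NULL, QE, NULL); (11, NULL, LS, NULL); (11, NULL, LS, NULL); (11, NULL, QE, NULL); (11, NULL, QE, NULL); (NULL, LS, NULL, B); (NULL, LS, NULL, NULL); (NULL, QE, NULL, A); (NULL, QE, NULL, A); (NULL, QE, NULL, C); (NULL, QE, NULL, H); (NULL, NULL, LS, NULL)

FULL OUTER JOIN keeps every row from both sides; unmatched rows get NULL for the other side's columns.
Matching on a.bin_id = b.bin_id AND a.seg = b.seg. A NULL in a compared column never satisfies the condition.
- bin_id=9, seg=QE: no b row matches, row kept with b columns NULL.
- bin_id=6, seg=QE: no b row matches, row kept with b columns NULL.
- bin_id=12, seg=QE: no b row matches, row kept with b columns NULL.
- bin_id=12, seg=LS: no b row matches, row kept with b columns NULL.
- bin_id=6, seg=QE: no b row matches, row kept with b columns NULL.
- bin_id=9, seg=LS: no b row matches, row kept with b columns NULL.
- 7 row(s) from b found no a partner → padded with NULL.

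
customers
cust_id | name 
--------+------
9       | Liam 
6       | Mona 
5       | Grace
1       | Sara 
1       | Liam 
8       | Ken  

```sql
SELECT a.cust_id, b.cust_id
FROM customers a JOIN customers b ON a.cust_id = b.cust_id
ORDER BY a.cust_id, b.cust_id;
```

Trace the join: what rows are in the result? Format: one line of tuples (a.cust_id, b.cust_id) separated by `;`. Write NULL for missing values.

(1, 1); (1, 1); (1, 1); (1, 1); (5, 5); (6, 6); (8, 8); (9, 9)

INNER JOIN keeps only pairs where the ON condition holds.
Matching on a.cust_id = b.cust_id.
- a[0] cust_id=9 → 1 match(es) in b → 1 row(s).
- a[1] cust_id=6 → 1 match(es) in b → 1 row(s).
- a[2] cust_id=5 → 1 match(es) in b → 1 row(s).
- a[3] cust_id=1 → 2 match(es) in b → 2 row(s).
- a[4] cust_id=1 → 2 match(es) in b → 2 row(s).
- a[5] cust_id=8 → 1 match(es) in b → 1 row(s).
After projecting and ordering:
a.cust_id | b.cust_id
1 | 1
1 | 1
1 | 1
1 | 1
5 | 5
6 | 6
8 | 8
9 | 9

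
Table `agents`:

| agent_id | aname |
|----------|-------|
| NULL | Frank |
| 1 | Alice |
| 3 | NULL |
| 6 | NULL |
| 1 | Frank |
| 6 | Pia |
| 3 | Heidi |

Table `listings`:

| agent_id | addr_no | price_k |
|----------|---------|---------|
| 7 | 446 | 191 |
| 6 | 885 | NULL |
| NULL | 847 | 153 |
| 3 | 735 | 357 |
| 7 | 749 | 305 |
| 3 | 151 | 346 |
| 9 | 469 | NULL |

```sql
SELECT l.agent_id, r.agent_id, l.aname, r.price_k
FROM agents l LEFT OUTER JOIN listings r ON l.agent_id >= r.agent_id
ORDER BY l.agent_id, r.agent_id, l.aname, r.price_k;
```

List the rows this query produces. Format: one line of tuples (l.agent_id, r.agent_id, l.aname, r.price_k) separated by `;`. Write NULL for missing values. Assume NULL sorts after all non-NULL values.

(1, NULL, Alice, NULL); (1, NULL, Frank, NULL); (3, 3, Heidi, 346); (3, 3, Heidi, 357); (3, 3, NULL, 346); (3, 3, NULL, 357); (6, 3, Pia, 346); (6, 3, Pia, 357); (6, 3, NULL, 346); (6, 3, NULL, 357); (6, 6, Pia, NULL); (6, 6, NULL, NULL); (NULL, NULL, Frank, NULL)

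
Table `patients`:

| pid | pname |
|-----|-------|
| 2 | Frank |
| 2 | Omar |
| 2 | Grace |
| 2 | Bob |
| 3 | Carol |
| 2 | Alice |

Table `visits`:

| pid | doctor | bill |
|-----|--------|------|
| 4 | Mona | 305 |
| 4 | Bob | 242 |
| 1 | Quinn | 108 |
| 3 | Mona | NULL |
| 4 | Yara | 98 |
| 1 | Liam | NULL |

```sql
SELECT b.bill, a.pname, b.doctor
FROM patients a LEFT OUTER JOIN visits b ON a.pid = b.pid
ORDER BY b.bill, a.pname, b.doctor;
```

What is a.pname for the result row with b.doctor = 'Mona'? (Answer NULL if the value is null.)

Carol

LEFT JOIN keeps every row from `patients`; unmatched rows get NULL for `visits`'s columns.
Matching on a.pid = b.pid.
- a row (pid=2): no match → kept, b columns NULL.
- a row (pid=2): no match → kept, b columns NULL.
- a row (pid=2): no match → kept, b columns NULL.
- a row (pid=2): no match → kept, b columns NULL.
- a row (pid=3): matches 1 b row(s) → 1 output row(s).
- a row (pid=2): no match → kept, b columns NULL.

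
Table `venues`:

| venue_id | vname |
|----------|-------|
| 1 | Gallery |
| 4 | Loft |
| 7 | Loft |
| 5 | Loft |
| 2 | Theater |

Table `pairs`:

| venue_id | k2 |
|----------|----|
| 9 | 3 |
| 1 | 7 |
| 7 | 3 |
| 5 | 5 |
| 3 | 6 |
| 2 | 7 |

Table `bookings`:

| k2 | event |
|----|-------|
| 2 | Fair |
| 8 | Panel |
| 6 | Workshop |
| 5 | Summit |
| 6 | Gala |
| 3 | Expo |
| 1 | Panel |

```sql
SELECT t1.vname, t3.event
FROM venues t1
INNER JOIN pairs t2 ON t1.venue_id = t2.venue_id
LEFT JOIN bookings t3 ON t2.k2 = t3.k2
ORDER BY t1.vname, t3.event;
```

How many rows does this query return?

4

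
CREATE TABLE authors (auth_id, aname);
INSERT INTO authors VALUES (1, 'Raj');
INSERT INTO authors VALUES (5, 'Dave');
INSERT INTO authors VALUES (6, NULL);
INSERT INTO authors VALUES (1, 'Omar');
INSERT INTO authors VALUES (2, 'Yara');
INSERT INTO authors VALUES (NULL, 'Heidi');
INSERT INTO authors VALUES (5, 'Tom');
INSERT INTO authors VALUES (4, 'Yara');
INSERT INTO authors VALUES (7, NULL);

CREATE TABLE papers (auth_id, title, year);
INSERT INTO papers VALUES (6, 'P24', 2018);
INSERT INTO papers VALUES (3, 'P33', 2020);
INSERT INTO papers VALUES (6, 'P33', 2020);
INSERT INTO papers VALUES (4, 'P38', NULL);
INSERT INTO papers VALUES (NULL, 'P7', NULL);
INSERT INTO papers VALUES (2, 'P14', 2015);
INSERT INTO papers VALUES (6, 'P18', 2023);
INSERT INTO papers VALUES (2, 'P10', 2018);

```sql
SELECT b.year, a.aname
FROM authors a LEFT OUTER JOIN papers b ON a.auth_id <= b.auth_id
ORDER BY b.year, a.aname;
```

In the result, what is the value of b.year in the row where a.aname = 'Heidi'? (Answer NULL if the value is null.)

NULL

LEFT JOIN keeps every row from `authors`; unmatched rows get NULL for `papers`'s columns.
Matching on a.auth_id <= b.auth_id. A NULL in a compared column never satisfies the condition.
- a (auth_id=1) pairs with 7 row(s) of b.
- a (auth_id=5) pairs with 3 row(s) of b.
- a (auth_id=6) pairs with 3 row(s) of b.
- a (auth_id=1) pairs with 7 row(s) of b.
- a (auth_id=2) pairs with 7 row(s) of b.
- a (auth_id=NULL) has no partner → padded with NULL.
- a (auth_id=5) pairs with 3 row(s) of b.
- a (auth_id=4) pairs with 4 row(s) of b.
- a (auth_id=7) has no partner → padded with NULL.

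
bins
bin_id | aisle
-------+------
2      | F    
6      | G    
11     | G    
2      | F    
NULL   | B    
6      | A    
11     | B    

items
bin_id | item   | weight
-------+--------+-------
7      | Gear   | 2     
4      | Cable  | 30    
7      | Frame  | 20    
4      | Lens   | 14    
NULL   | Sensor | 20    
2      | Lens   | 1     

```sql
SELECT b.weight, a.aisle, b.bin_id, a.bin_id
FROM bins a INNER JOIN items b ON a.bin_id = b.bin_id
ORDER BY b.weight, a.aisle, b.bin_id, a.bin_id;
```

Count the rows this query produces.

2

INNER JOIN keeps only pairs where the ON condition holds.
Matching on a.bin_id = b.bin_id. A NULL in a compared column never satisfies the condition.
- a (bin_id=2) pairs with 1 row(s) of b.
- a (bin_id=6) has no partner → excluded.
- a (bin_id=11) has no partner → excluded.
- a (bin_id=2) pairs with 1 row(s) of b.
- a (bin_id=NULL) has no partner → excluded.
- a (bin_id=6) has no partner → excluded.
- a (bin_id=11) has no partner → excluded.
Total: 2 rows.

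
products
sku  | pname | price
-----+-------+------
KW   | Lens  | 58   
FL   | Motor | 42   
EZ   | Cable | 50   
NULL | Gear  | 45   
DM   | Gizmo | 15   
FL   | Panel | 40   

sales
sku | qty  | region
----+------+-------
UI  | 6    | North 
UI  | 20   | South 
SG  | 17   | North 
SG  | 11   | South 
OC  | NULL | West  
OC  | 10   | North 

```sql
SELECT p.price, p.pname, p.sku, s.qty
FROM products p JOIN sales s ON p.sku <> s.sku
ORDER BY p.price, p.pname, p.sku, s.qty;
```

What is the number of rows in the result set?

30

INNER JOIN keeps only pairs where the ON condition holds.
Matching on p.sku <> s.sku. A NULL in a compared column never satisfies the condition.
Matched pairs: 30.
Total: 30 rows.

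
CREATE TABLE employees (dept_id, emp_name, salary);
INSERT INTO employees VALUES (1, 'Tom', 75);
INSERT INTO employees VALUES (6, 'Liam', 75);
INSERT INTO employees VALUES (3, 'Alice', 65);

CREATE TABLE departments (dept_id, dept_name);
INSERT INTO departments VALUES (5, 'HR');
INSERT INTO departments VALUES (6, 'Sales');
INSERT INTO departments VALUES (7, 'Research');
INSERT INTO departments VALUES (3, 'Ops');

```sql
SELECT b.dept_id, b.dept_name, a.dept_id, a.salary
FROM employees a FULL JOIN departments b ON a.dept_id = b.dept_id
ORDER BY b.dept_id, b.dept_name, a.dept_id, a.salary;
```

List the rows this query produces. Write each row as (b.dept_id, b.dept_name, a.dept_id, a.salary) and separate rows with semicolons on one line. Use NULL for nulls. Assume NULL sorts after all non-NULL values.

(3, Ops, 3, 65); (5, HR, NULL, NULL); (6, Sales, 6, 75); (7, Research, NULL, NULL); (NULL, NULL, 1, 75)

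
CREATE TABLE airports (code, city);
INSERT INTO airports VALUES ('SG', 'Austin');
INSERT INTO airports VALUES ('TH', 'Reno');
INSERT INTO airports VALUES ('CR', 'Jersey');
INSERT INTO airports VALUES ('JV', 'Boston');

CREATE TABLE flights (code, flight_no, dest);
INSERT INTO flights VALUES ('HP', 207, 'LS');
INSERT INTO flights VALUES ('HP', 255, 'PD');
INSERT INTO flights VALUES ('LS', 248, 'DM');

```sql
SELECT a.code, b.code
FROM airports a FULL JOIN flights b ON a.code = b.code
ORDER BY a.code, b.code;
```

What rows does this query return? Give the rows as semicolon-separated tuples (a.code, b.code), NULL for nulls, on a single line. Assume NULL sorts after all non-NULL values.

FULL OUTER JOIN keeps every row from both sides; unmatched rows get NULL for the other side's columns.
Matching on a.code = b.code.
- a[0] code=SG → no match; kept with NULLs on the b side.
- a[1] code=TH → no match; kept with NULLs on the b side.
- a[2] code=CR → no match; kept with NULLs on the b side.
- a[3] code=JV → no match; kept with NULLs on the b side.
- 3 row(s) from b found no a partner → padded with NULL.
After projecting and ordering:
a.code | b.code
CR | NULL
JV | NULL
SG | NULL
TH | NULL
NULL | HP
NULL | HP
NULL | LS

(CR, NULL); (JV, NULL); (SG, NULL); (TH, NULL); (NULL, HP); (NULL, HP); (NULL, LS)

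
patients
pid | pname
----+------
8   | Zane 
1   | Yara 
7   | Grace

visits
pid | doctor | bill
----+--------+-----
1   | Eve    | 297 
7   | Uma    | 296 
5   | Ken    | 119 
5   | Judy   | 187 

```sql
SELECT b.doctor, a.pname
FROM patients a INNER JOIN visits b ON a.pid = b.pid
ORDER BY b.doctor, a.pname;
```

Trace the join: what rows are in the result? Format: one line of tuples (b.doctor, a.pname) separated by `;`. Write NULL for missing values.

INNER JOIN keeps only pairs where the ON condition holds.
Matching on a.pid = b.pid.
- pid=8: no matching b row, dropped.
- pid=1: 1 matching b row(s), so 1 row(s) emitted.
- pid=7: 1 matching b row(s), so 1 row(s) emitted.
After projecting and ordering:
b.doctor | a.pname
Eve | Yara
Uma | Grace

(Eve, Yara); (Uma, Grace)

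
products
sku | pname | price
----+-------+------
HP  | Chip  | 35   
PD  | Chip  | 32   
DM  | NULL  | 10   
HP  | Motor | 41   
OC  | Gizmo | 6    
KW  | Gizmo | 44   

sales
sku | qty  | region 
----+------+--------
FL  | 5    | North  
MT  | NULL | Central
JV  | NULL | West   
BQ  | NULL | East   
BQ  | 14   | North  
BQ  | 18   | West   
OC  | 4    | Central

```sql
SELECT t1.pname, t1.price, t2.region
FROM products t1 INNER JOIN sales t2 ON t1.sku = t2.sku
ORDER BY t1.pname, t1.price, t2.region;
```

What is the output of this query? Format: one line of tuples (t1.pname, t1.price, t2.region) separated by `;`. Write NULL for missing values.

(Gizmo, 6, Central)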